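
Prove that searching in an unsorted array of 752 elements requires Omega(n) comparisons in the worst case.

An adversary can always place the target in the last position checked. Until all 752 positions are examined, the target might be in any unchecked position. Therefore 752 comparisons are necessary.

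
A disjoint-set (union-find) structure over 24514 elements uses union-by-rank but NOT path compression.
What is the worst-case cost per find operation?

Union-by-rank alone keeps every tree's height <= log_2(24514) ~= 14.6. Each find traverses from a node to its root, costing O(height) = O(log n). Without path compression this bound is tight.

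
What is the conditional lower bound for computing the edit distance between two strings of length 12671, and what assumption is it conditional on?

Under SETH (the Strong Exponential Time Hypothesis), edit distance on length-12671 strings cannot be computed in O(n^(2-epsilon)) time for any epsilon > 0 (Backurs-Indyk). The reduction is from CNF-SAT via the orthogonal vectors problem.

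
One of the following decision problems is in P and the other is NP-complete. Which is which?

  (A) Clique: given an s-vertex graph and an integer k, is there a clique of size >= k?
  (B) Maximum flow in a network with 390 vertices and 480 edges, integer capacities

(A) is NP-complete: complement of Independent Set / Vertex Cover (with k part of the input).
(B) is P: Edmonds-Karp / push-relabel run in polynomial time.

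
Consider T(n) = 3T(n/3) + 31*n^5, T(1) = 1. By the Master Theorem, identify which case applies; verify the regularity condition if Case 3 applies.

a=3, b=3, f(n)=31*n^5.
log_3(3) = 1 < 5.
f(n) = Omega(n^(1+epsilon)) for some epsilon > 0, so Case 3 is the candidate.
Regularity: a*f(n/b) = 3*31*(n/3)^5 = (3/243)*31*n^5 <= c*f(n) with c = 3/243 < 1. Satisfied.
Case 3: T(n) = Theta(n^5).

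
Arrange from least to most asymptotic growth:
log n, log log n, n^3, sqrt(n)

Ordered by growth rate: log log n < log n < sqrt(n) < n^3.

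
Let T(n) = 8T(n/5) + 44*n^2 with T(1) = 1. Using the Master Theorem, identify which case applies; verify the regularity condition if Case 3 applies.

a=8, b=5, f(n)=44*n^2.
log_5(8) = 1.292 < 2.
f(n) = Omega(n^(1.292+epsilon)) for some epsilon > 0, so Case 3 is the candidate.
Regularity: a*f(n/b) = 8*44*(n/5)^2 = (8/25)*44*n^2 <= c*f(n) with c = 8/25 < 1. Satisfied.
Case 3: T(n) = Theta(n^2).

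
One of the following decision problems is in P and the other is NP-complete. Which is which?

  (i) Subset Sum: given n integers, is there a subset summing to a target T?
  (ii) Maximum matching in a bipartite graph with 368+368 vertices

(i) is NP-complete: one of Karp's 21 NP-complete problems.
(ii) is P: Hopcroft-Karp runs in O(E sqrt(V)).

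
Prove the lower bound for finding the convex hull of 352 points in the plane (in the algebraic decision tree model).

Reduction from sorting: given 352 numbers x_1,...,x_{352}, map x_i to the point (x_i, x_i^2) on the parabola y = x^2. All points are on the convex hull, and walking the hull gives them in sorted x-order. Since sorting requires Omega(n log n), so does planar convex hull.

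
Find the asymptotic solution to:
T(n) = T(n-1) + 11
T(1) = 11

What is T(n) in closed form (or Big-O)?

Unrolling: T(n) = T(n-1) + 11 = T(n-2) + 2*11 = ... = T(1) + (n-1)*11 = 11 + (n-1)*11 = 11n.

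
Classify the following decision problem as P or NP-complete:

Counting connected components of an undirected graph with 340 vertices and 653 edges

This problem is in P: BFS/DFS visits each vertex and edge once: O(V+E).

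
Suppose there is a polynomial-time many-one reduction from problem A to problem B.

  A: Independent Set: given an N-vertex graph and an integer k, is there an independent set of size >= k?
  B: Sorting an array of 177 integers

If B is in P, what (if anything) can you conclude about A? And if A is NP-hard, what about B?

A poly-time reduction A <=_p B means any A-instance can be transformed to a B-instance in poly time.
If B is in P: compose the reduction with B's poly-time algorithm to solve A in poly time, so A is in P.
If A is NP-hard: every NP problem reduces to A, which reduces to B; composing reductions, every NP problem reduces to B, so B is NP-hard.
(Here in fact A is NP-complete and B is in P, so no such reduction is known -- its existence would imply P = NP; the analysis concerns only what the assumed reduction would or would not let you conclude.)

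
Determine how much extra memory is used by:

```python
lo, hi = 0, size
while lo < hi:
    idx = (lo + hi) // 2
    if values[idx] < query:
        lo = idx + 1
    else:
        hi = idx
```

Space complexity: O(1).
Only a constant amount of auxiliary storage is used; nothing grows with n.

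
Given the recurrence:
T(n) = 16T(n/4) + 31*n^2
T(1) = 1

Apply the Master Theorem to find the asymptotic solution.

a=16, b=4, f(n)=31*n^2. log_4(16) = 2. Case 2: T(n) = O(n^2 log n).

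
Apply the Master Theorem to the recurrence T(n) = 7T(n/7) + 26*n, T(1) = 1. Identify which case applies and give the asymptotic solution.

a=7, b=7, f(n)=26*n.
log_7(7) = 1, so n^(log_b(a)) = n.
f(n) = Theta(n), so Case 2 applies.
T(n) = Theta(n log n).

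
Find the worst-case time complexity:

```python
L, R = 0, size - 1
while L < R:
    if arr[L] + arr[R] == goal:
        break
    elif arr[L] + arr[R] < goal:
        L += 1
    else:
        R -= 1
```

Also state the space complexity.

Time complexity: O(n).
Space complexity: O(1).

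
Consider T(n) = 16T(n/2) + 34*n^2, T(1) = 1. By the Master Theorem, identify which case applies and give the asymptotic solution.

a=16, b=2, f(n)=34*n^2.
log_2(16) = 4 > 2.
Since f(n) = O(n^2) is polynomially smaller than n^4, Case 1 applies.
T(n) = Theta(n^4).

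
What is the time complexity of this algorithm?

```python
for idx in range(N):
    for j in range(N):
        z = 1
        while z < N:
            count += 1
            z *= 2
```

Time complexity: O(n^2 log n).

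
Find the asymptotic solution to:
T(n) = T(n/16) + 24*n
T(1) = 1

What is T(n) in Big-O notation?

Geometric series: 24*n*(1 + 1/16 + 1/16^2 + ...) = O(n). T(n) = O(n).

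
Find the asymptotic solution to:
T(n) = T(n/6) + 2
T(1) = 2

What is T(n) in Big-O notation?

Each step divides n by 6 and adds 2. After log_6(n) steps, T(n) = O(log n).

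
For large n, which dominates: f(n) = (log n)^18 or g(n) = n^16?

g(n) = n^16 grows faster: any positive polynomial dominates any polylog.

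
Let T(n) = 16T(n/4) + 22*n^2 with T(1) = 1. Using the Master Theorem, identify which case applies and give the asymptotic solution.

a=16, b=4, f(n)=22*n^2.
log_4(16) = 2, so n^(log_b(a)) = n^2.
f(n) = Theta(n^2), so Case 2 applies.
T(n) = Theta(n^2 log n).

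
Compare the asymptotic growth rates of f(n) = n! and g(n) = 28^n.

f(n) = n! grows faster: n!/28^n -> infinity by Stirling.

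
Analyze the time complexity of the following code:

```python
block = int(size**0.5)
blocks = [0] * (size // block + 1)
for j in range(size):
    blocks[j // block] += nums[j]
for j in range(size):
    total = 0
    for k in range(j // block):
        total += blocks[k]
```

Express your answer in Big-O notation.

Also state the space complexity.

Time complexity: O(n * sqrt(n)).
Space complexity: O(sqrt(n)).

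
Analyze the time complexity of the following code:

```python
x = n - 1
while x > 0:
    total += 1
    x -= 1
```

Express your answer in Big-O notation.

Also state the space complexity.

Time complexity: O(n).
Space complexity: O(1).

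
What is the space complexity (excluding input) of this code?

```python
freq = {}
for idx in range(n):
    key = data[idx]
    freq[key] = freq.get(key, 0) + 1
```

Space complexity: O(n).
Auxiliary storage grows linearly with the input size n in the worst case.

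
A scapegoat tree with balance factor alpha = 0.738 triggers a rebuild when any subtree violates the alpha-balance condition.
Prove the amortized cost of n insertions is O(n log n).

Define potential Phi = c * sum of |size(left(v)) - size(right(v))| over all nodes. An insertion at depth d costs O(d) = O(log n) and increases Phi by O(log n). When a rebuild of subtree of size s occurs, it costs O(s) but reduces Phi by Omega(s). With alpha = 0.738, between rebuilds Omega(s) insertions must occur. Amortized cost per insertion: O(log n).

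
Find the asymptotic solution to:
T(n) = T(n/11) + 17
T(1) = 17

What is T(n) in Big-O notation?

Each step divides n by 11 and adds 17. After log_11(n) steps, T(n) = O(log n).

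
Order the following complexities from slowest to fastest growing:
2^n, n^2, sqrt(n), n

Ordered by growth rate: sqrt(n) < n < n^2 < 2^n.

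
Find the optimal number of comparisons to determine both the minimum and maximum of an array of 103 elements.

Naive approach: 204 comparisons (102 for max + 102 for min).
Optimal: Compare elements in pairs first (floor(n/2) = 51 comparisons), then find max among winners and min among losers (51 comparisons each).
Total: ceil(3n/2) - 2 = 153 comparisons. An adversary argument shows this is also a lower bound.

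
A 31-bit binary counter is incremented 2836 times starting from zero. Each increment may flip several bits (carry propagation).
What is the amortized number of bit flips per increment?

Bit i flips on every 2^i-th increment, so over 2836 increments bit i flips floor(2836/2^i) times. Summing over i: total flips < 2 * 2836. Amortized: < 2 = O(1) per increment.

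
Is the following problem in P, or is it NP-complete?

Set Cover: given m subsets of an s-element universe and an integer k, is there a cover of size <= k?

This problem is NP-complete: one of Karp's 21 NP-complete problems (with k part of the input).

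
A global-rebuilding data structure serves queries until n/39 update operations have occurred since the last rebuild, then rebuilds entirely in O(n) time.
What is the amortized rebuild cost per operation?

The O(n) rebuild is triggered by n/39 operations, so each contributes O(n)/(n/39) = O(39) = O(1) to the rebuild cost.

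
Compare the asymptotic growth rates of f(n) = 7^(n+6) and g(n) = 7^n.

f(n) = 7^(n+6) and g(n) = 7^n are Theta of each other: 7^(n+6) = 7^6 * 7^n = Theta(7^n).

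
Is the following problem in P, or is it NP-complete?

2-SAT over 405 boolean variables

This problem is in P: 2-SAT is solvable in linear time via implication-graph SCCs.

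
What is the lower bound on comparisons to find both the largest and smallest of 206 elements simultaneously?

Pair elements first (floor(206/2) comparisons), then find max among winners and min among losers. Total: ceil(3*206/2) - 2 = 307 comparisons.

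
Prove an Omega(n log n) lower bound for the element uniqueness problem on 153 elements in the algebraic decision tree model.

In the algebraic decision tree model, element uniqueness on 153 elements is equivalent to determining which cell of an arrangement of C(153,2) = 11628 hyperplanes x_i = x_j contains the input point. Ben-Or's theorem shows this requires Omega(n log n).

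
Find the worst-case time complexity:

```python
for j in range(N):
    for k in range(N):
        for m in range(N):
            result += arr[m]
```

Time complexity: O(n^3).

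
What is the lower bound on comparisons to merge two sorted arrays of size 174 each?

To merge two sorted arrays of size 174, we need at least 347 comparisons in the worst case. An adversary can force every element to be compared.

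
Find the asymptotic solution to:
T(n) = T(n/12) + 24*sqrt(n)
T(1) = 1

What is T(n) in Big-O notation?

Each level contributes sqrt(n/12^k). Geometric series with ratio 1/sqrt(12) < 1 sums to O(sqrt(n)).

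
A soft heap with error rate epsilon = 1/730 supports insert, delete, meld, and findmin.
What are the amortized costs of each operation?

Soft heaps (Chazelle) allow up to an epsilon = 1/730 fraction of elements to have corrupted (raised) keys. Insert is O(log(1/epsilon)) = O(log 730) amortized -- the structure maintains heap-ordered binary trees of rank bounded by O(log(1/epsilon)). Meld concatenates root lists: O(1) amortized. Delete and findmin are O(1) amortized.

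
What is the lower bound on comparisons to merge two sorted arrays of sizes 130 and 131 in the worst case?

Adversary: with |130 - 131| <= 1 the inputs can be fully interleaved so that every adjacent pair in the merged output comes from different arrays. Then each of the 260 adjacent pairs must be directly compared, or the algorithm cannot determine their relative order. Standard merge meets this bound.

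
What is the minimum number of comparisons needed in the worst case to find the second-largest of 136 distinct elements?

Lower bound: finding the max needs 136-1 comparisons. By the adversary weight-doubling argument, the max must personally win >= ceil(log_2(136)) = 8 comparisons; the 2nd-largest is among those 8 losers, needing 8-1 more comparisons. Total >= 136-1 + 8-1 = 142. A balanced knockout tournament achieves this.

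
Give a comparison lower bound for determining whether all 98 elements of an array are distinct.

In the algebraic decision-tree model, the YES region for element distinctness on 98 elements has 98! connected components (one per ordering). Ben-Or's theorem then gives a lower bound of Omega(log(n!)) = Omega(n log n).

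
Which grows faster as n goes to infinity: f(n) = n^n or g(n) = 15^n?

f(n) = n^n grows faster: n^n / 15^n = (n/15)^n -> infinity once n > 15.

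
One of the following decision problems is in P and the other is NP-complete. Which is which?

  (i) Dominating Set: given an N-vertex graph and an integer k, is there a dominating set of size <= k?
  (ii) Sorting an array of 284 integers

(i) is NP-complete: reduces from Set Cover (with k part of the input).
(ii) is P: merge sort runs in O(n log n).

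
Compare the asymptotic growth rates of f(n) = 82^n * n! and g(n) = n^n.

f(n) = 82^n * n! grows faster: by Stirling n! ~ sqrt(2 pi n)(n/e)^n, so 82^n n! / n^n ~ (82/e)^n sqrt(2 pi n) -> infinity since 82/e > 1.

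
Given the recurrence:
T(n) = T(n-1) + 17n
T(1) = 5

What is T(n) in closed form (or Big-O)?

Unrolling: T(n) = 5 + 17*(2 + 3 + ... + n) = 5 + 17*(n(n+1)/2 - 1) = O(n^2).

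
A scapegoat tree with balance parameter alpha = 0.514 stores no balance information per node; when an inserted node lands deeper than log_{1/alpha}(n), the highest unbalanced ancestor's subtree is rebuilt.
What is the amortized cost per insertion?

Search/insert path is O(log n). A rebuild of a subtree of size s costs O(s), but with alpha = 0.514 at least Omega(s) insertions must have occurred in that subtree since its last rebuild. Charging O(1) of the rebuild to each such insertion gives O(log n) amortized.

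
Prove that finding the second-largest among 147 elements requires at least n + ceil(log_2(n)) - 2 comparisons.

Lower bound (adversary): identifying the maximum requires 147-1 comparisons (each eliminates one candidate). Assign weight 1 to each element; on each comparison the adversary lets the heavier side win and gives it the loser's weight. The max ends with weight 147, but each comparison it wins at most doubles its weight, so the max must win >= ceil(log_2(147)) = 8 comparisons. The second-largest is one of those 8 direct losers to the max, and identifying which one is largest needs >= 8-1 further comparisons. Total >= 147-1 + 8-1 = 153.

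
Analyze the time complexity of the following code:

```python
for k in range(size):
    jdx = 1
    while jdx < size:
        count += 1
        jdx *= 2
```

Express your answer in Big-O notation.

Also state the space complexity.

Time complexity: O(n log n).
Space complexity: O(1).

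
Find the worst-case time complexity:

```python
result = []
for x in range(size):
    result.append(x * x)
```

Time complexity: O(n).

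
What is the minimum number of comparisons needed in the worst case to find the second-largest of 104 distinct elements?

Lower bound: finding the max needs 104-1 comparisons. By the adversary weight-doubling argument, the max must personally win >= ceil(log_2(104)) = 7 comparisons; the 2nd-largest is among those 7 losers, needing 7-1 more comparisons. Total >= 104-1 + 7-1 = 109. A balanced knockout tournament achieves this.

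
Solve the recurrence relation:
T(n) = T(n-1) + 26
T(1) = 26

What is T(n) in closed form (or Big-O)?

Unrolling: T(n) = T(n-1) + 26 = T(n-2) + 2*26 = ... = T(1) + (n-1)*26 = 26 + (n-1)*26 = 26n.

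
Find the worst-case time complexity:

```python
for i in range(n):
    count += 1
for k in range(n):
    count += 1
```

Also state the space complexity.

Time complexity: O(n).
Space complexity: O(1).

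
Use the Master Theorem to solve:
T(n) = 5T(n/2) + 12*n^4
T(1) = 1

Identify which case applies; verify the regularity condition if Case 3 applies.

a=5, b=2, f(n)=12*n^4.
log_2(5) = 2.322 < 4.
f(n) = Omega(n^(2.322+epsilon)) for some epsilon > 0, so Case 3 is the candidate.
Regularity: a*f(n/b) = 5*12*(n/2)^4 = (5/16)*12*n^4 <= c*f(n) with c = 5/16 < 1. Satisfied.
Case 3: T(n) = Theta(n^4).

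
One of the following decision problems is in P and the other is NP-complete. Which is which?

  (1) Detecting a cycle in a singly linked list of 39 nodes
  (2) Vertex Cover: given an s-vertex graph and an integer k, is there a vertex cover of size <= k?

(1) is P: Floyd's tortoise-and-hare runs in O(n) time, O(1) space.
(2) is NP-complete: one of Karp's 21 NP-complete problems (with k part of the input; for any fixed constant k it is in P).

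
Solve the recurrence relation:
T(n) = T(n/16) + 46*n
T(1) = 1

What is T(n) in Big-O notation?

Geometric series: 46*n*(1 + 1/16 + 1/16^2 + ...) = O(n). T(n) = O(n).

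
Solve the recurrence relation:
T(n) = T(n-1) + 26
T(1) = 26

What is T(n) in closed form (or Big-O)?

Unrolling: T(n) = T(n-1) + 26 = T(n-2) + 2*26 = ... = T(1) + (n-1)*26 = 26 + (n-1)*26 = 26n.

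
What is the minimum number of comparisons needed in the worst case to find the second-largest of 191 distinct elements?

Lower bound: finding the max needs 191-1 comparisons. By the adversary weight-doubling argument, the max must personally win >= ceil(log_2(191)) = 8 comparisons; the 2nd-largest is among those 8 losers, needing 8-1 more comparisons. Total >= 191-1 + 8-1 = 197. A balanced knockout tournament achieves this.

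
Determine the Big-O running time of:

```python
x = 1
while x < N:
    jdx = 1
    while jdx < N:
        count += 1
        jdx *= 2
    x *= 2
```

Time complexity: O(log^2 n).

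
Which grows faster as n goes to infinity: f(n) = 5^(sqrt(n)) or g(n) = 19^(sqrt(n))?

g(n) = 19^(sqrt(n)) grows faster: ratio is (19/5)^(sqrt(n)) -> infinity since 19/5 > 1.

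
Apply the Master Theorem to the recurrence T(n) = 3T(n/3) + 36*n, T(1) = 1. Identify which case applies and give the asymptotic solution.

a=3, b=3, f(n)=36*n.
log_3(3) = 1, so n^(log_b(a)) = n.
f(n) = Theta(n), so Case 2 applies.
T(n) = Theta(n log n).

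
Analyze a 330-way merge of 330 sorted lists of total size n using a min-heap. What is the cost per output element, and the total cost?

Maintain a min-heap of size 330 holding the current head of each list. Each output step does one extract-min (O(log 330)) and one insert of that list's next element (O(log 330)). Each of the n elements passes through the heap exactly once, so the total cost is O(n log 330), i.e. O(log 330) per output element.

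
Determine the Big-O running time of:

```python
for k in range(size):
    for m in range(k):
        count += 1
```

Time complexity: O(n^2).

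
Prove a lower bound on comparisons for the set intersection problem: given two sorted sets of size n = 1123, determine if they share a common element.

For two sorted arrays of size n = 1123, any correct algorithm must examine Omega(n) elements. If fewer are examined, an adversary places a common element in an unexamined gap. A merge-based scan achieves O(n), so the bound is tight.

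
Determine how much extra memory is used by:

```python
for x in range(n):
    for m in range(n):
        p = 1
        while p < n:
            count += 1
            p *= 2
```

Space complexity: O(1).
Only a constant amount of auxiliary storage is used; nothing grows with n.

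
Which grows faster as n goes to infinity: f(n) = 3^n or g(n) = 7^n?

g(n) = 7^n grows faster: (7/3)^n -> infinity since 7/3 > 1.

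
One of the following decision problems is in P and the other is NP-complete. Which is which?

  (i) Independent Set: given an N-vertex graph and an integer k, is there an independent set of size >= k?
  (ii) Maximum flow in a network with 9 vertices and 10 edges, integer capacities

(i) is NP-complete: complement of Clique (with k part of the input).
(ii) is P: Edmonds-Karp / push-relabel run in polynomial time.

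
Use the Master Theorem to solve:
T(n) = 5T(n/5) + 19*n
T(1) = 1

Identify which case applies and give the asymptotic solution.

a=5, b=5, f(n)=19*n.
log_5(5) = 1, so n^(log_b(a)) = n.
f(n) = Theta(n), so Case 2 applies.
T(n) = Theta(n log n).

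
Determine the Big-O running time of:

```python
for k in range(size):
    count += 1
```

Time complexity: O(n).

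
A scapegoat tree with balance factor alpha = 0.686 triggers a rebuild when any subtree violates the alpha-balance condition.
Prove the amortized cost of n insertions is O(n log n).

Define potential Phi = c * sum of |size(left(v)) - size(right(v))| over all nodes. An insertion at depth d costs O(d) = O(log n) and increases Phi by O(log n). When a rebuild of subtree of size s occurs, it costs O(s) but reduces Phi by Omega(s). With alpha = 0.686, between rebuilds Omega(s) insertions must occur. Amortized cost per insertion: O(log n).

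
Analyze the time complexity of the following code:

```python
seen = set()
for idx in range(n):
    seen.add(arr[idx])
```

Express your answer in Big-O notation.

Time complexity: O(n).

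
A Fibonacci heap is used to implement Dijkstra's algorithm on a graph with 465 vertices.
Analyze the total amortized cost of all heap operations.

Dijkstra performs 465 insert, 465 extract-min, and at most E decrease-key operations. With Fibonacci heap: insert O(1) amortized, extract-min O(log n) amortized, decrease-key O(1) amortized. Total with n = 465: O(n * 1 + n * log n + E * 1) = O(n log n + E).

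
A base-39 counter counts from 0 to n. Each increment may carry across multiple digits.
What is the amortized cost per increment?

Digit at position i changes every 39^i increments. Total digit changes over n increments: n * 39/(39-1) = O(n). Amortized: O(1).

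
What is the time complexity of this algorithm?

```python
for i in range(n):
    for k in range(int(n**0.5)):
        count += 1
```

Time complexity: O(n * sqrt(n)).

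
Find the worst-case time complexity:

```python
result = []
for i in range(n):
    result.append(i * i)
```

Time complexity: O(n).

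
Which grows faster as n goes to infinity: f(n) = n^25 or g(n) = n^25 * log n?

g(n) = n^25 * log n grows faster: extra log n factor -> infinity.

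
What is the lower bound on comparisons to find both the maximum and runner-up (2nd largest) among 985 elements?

Lower bound: finding the max needs 985-1 comparisons. By an adversary weight-doubling argument, the maximum element must personally win at least ceil(log_2(985)) = 10 comparisons in any correct algorithm. The 2nd largest is among those 10 direct losers, and distinguishing it requires 10-1 more comparisons. Total >= 985-1 + 10-1 = 993. A balanced tournament achieves this bound exactly.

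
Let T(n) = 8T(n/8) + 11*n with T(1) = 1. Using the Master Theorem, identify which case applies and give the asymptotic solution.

a=8, b=8, f(n)=11*n.
log_8(8) = 1, so n^(log_b(a)) = n.
f(n) = Theta(n), so Case 2 applies.
T(n) = Theta(n log n).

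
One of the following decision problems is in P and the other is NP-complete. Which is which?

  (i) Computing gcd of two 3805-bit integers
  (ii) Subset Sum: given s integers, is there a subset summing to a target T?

(i) is P: the Euclidean algorithm runs in polynomial time in the bit-length.
(ii) is NP-complete: one of Karp's 21 NP-complete problems.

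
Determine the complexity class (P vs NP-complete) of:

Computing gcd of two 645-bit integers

This problem is in P: the Euclidean algorithm runs in polynomial time in the bit-length.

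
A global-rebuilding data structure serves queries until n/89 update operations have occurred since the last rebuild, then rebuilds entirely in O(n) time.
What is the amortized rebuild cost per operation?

The O(n) rebuild is triggered by n/89 operations, so each contributes O(n)/(n/89) = O(89) = O(1) to the rebuild cost.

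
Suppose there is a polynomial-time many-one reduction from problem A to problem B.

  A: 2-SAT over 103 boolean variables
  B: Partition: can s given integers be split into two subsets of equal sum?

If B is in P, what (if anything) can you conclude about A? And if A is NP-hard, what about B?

A poly-time reduction A <=_p B means any A-instance can be transformed to a B-instance in poly time.
If B is in P: compose the reduction with B's poly-time algorithm to solve A in poly time, so A is in P.
If A is NP-hard: every NP problem reduces to A, which reduces to B; composing reductions, every NP problem reduces to B, so B is NP-hard.
(Here in fact A is P and B is NP-complete.)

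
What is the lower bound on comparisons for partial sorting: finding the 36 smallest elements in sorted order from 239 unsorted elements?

Finding 36 smallest of 239 in sorted order: Omega(239) to identify the 36 smallest, plus Omega(36 log 36) to sort them. Total: Omega(n + k log k).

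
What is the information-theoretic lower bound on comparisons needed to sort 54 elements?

There are 54! = 230843697339241380472092742683027581083278564571807941132288000000000000 possible orderings. Each comparison gives 1 bit. We need at least ceil(log_2(230843697339241380472092742683027581083278564571807941132288000000000000)) = 238 comparisons.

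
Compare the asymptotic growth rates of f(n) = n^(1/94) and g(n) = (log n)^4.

f(n) = n^(1/94) grows faster: any positive power of n dominates any polylog.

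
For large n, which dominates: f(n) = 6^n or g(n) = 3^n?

f(n) = 6^n grows faster: (6/3)^n -> infinity since 6/3 > 1.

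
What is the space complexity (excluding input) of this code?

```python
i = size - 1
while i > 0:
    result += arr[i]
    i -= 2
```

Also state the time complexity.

Space complexity: O(1).
Only a constant amount of auxiliary storage is used; nothing grows with n.
Time complexity: O(n).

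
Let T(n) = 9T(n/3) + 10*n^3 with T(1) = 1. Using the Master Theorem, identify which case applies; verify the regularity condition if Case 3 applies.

a=9, b=3, f(n)=10*n^3.
log_3(9) = 2 < 3.
f(n) = Omega(n^(2+epsilon)) for some epsilon > 0, so Case 3 is the candidate.
Regularity: a*f(n/b) = 9*10*(n/3)^3 = (9/27)*10*n^3 <= c*f(n) with c = 9/27 < 1. Satisfied.
Case 3: T(n) = Theta(n^3).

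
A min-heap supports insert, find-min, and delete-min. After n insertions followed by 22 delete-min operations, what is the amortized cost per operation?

Insert takes O(log n) worst case. Delete-min takes O(log n). Over a sequence of n inserts and 22 delete-mins, total cost is O((n + 22) log n). Amortized per operation: O(log n).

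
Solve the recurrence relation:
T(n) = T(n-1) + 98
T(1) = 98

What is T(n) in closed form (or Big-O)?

Unrolling: T(n) = T(n-1) + 98 = T(n-2) + 2*98 = ... = T(1) + (n-1)*98 = 98 + (n-1)*98 = 98n.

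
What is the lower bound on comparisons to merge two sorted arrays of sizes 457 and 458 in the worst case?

Adversary: with |457 - 458| <= 1 the inputs can be fully interleaved so that every adjacent pair in the merged output comes from different arrays. Then each of the 914 adjacent pairs must be directly compared, or the algorithm cannot determine their relative order. Standard merge meets this bound.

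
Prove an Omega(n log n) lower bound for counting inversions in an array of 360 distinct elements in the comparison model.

Decision-tree argument: at any leaf, the comparisons made (with transitivity) must totally order all 360 elements -- otherwise some pair (i,j) is unordered, and an adversary can present two inputs agreeing on every comparison made but with that pair flipped, changing the inversion count by 1, so the leaf's output is wrong on one of them. Hence the tree has >= 360! leaves and height >= log_2(360!) = Omega(n log n). Modified merge sort achieves O(n log n).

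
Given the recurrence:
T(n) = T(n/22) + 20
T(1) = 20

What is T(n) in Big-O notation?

Each step divides n by 22 and adds 20. After log_22(n) steps, T(n) = O(log n).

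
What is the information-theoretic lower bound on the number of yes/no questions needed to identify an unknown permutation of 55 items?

There are 55! = 12696403353658275925965100847566516959580321051449436762275840000000000000 permutations. Each yes/no question gives at most 1 bit, so at least ceil(log_2(12696403353658275925965100847566516959580321051449436762275840000000000000)) = 243 questions are needed.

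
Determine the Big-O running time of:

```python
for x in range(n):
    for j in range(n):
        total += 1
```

Time complexity: O(n^2).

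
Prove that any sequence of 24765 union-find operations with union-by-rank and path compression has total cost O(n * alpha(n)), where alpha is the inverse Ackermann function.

Using Tarjan's analysis with rank-based potential function. Union-by-rank keeps tree height O(log n). Path compression flattens paths during find. For n = 24765 operations, total cost is O(n * alpha(n)), effectively O(n) since alpha grows incredibly slowly.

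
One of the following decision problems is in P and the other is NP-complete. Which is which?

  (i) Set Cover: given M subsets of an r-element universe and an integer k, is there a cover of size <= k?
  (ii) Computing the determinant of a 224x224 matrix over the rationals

(i) is NP-complete: one of Karp's 21 NP-complete problems (with k part of the input).
(ii) is P: Gaussian elimination runs in O(n^3).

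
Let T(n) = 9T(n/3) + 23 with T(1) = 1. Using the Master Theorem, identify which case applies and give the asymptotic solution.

a=9, b=3, f(n)=23.
log_3(9) = 2 > 0.
Since f(n) = O(n^0) is polynomially smaller than n^2, Case 1 applies.
T(n) = Theta(n^2).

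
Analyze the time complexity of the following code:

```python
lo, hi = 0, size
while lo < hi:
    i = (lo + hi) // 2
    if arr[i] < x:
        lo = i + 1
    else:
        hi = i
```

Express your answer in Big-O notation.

Time complexity: O(log n).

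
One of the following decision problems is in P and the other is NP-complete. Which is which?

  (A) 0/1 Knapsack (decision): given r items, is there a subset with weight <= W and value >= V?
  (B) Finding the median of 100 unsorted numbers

(A) is NP-complete: reduces from Subset Sum.
(B) is P: linear-time selection (median-of-medians) runs in O(n).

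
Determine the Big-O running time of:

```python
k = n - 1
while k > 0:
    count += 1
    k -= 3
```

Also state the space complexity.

Time complexity: O(n).
Space complexity: O(1).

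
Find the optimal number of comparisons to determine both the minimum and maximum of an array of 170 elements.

Naive approach: 338 comparisons (169 for max + 169 for min).
Optimal: Compare elements in pairs first (floor(n/2) = 85 comparisons), then find max among winners and min among losers (84 comparisons each).
Total: ceil(3n/2) - 2 = 253 comparisons. An adversary argument shows this is also a lower bound.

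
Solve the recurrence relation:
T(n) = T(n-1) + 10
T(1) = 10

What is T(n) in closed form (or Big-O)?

Unrolling: T(n) = T(n-1) + 10 = T(n-2) + 2*10 = ... = T(1) + (n-1)*10 = 10 + (n-1)*10 = 10n.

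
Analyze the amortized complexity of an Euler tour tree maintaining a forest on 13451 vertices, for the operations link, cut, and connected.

An Euler tour tree stores each tree's Euler tour as a balanced BST keyed by tour position. On 13451 vertices: link concatenates two tours via O(1) splits/joins of size <= 2*13451 (O(log n)); cut splits the tour at the two occurrences of the edge (O(log n)); connected compares BST roots (O(log n) to find the root). All O(log n) amortized.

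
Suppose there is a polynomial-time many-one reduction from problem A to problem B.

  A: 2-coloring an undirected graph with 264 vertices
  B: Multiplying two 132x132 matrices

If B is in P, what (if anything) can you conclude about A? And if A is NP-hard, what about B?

A poly-time reduction A <=_p B means any A-instance can be transformed to a B-instance in poly time.
If B is in P: compose the reduction with B's poly-time algorithm to solve A in poly time, so A is in P.
If A is NP-hard: every NP problem reduces to A, which reduces to B; composing reductions, every NP problem reduces to B, so B is NP-hard.
(Here in fact A is P and B is P.)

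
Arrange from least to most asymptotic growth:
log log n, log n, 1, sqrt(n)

Ordered by growth rate: 1 < log log n < log n < sqrt(n).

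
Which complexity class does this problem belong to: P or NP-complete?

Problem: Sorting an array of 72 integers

This problem is in P: merge sort runs in O(n log n).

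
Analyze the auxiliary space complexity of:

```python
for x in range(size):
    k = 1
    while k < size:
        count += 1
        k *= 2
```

Space complexity: O(1).
Only a constant amount of auxiliary storage is used; nothing grows with n.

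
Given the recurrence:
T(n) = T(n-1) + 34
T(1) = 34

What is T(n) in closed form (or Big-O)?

Unrolling: T(n) = T(n-1) + 34 = T(n-2) + 2*34 = ... = T(1) + (n-1)*34 = 34 + (n-1)*34 = 34n.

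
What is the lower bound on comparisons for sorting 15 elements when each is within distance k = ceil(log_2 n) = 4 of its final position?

Partition the 15 positions into floor(n/k) blocks of k = 4 consecutive positions; any permutation within a block keeps every element within k of its final position, so there are at least (k!)^(n/k) distinguishable inputs. Lower bound: log_2((k!)^(n/k)) = (n/k) * log_2(k!) = Theta(n log k); with k = ceil(log_2 n), this is Omega(n log log n).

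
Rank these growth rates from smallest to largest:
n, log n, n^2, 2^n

Ordered by growth rate: log n < n < n^2 < 2^n.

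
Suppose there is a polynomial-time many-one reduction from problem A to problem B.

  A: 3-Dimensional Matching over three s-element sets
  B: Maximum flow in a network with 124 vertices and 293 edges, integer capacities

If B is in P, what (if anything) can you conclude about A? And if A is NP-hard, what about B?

A poly-time reduction A <=_p B means any A-instance can be transformed to a B-instance in poly time.
If B is in P: compose the reduction with B's poly-time algorithm to solve A in poly time, so A is in P.
If A is NP-hard: every NP problem reduces to A, which reduces to B; composing reductions, every NP problem reduces to B, so B is NP-hard.
(Here in fact A is NP-complete and B is in P, so no such reduction is known -- its existence would imply P = NP; the analysis concerns only what the assumed reduction would or would not let you conclude.)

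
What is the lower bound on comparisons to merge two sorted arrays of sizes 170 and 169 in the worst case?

Adversary: with |170 - 169| <= 1 the inputs can be fully interleaved so that every adjacent pair in the merged output comes from different arrays. Then each of the 338 adjacent pairs must be directly compared, or the algorithm cannot determine their relative order. Standard merge meets this bound.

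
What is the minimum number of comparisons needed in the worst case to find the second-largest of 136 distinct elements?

Lower bound: finding the max needs 136-1 comparisons. By the adversary weight-doubling argument, the max must personally win >= ceil(log_2(136)) = 8 comparisons; the 2nd-largest is among those 8 losers, needing 8-1 more comparisons. Total >= 136-1 + 8-1 = 142. A balanced knockout tournament achieves this.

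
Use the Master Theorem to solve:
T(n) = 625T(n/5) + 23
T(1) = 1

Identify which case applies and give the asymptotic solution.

a=625, b=5, f(n)=23.
log_5(625) = 4 > 0.
Since f(n) = O(n^0) is polynomially smaller than n^4, Case 1 applies.
T(n) = Theta(n^4).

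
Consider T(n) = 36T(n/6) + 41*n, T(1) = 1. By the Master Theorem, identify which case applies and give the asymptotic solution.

a=36, b=6, f(n)=41*n.
log_6(36) = 2 > 1.
Since f(n) = O(n^1) is polynomially smaller than n^2, Case 1 applies.
T(n) = Theta(n^2).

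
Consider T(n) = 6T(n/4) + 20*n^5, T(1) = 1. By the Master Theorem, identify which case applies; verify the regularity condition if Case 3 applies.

a=6, b=4, f(n)=20*n^5.
log_4(6) = 1.292 < 5.
f(n) = Omega(n^(1.292+epsilon)) for some epsilon > 0, so Case 3 is the candidate.
Regularity: a*f(n/b) = 6*20*(n/4)^5 = (6/1024)*20*n^5 <= c*f(n) with c = 6/1024 < 1. Satisfied.
Case 3: T(n) = Theta(n^5).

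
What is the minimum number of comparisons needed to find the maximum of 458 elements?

Finding the maximum requires 457 comparisons. Each comparison eliminates exactly one candidate. With 458 candidates, we need 457 eliminations.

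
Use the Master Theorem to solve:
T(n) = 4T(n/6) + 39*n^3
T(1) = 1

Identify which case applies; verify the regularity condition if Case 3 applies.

a=4, b=6, f(n)=39*n^3.
log_6(4) = 0.7737 < 3.
f(n) = Omega(n^(0.7737+epsilon)) for some epsilon > 0, so Case 3 is the candidate.
Regularity: a*f(n/b) = 4*39*(n/6)^3 = (4/216)*39*n^3 <= c*f(n) with c = 4/216 < 1. Satisfied.
Case 3: T(n) = Theta(n^3).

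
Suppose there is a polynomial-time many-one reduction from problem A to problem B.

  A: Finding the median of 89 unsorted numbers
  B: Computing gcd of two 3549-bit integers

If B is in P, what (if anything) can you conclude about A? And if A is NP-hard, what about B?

A poly-time reduction A <=_p B means any A-instance can be transformed to a B-instance in poly time.
If B is in P: compose the reduction with B's poly-time algorithm to solve A in poly time, so A is in P.
If A is NP-hard: every NP problem reduces to A, which reduces to B; composing reductions, every NP problem reduces to B, so B is NP-hard.
(Here in fact A is P and B is P.)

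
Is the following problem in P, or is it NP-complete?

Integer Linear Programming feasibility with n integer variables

This problem is NP-complete: ILP feasibility is NP-complete (LP relaxation is in P).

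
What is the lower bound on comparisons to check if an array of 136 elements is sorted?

To verify 136 elements are sorted, we must compare each consecutive pair. Skipping any pair allows an adversary to swap them. Therefore 135 comparisons are necessary and sufficient.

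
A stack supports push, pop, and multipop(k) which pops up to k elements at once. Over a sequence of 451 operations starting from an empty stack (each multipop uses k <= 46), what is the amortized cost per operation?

Each element is pushed exactly once and popped at most once (whether by pop or as part of a multipop). So the total number of individual pops over the whole sequence is at most the number of pushes, which is at most 451. Total work <= 2 * 451, hence O(1) amortized per operation.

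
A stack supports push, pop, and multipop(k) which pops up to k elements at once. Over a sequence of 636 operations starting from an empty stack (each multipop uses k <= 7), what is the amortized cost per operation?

Each element is pushed exactly once and popped at most once (whether by pop or as part of a multipop). So the total number of individual pops over the whole sequence is at most the number of pushes, which is at most 636. Total work <= 2 * 636, hence O(1) amortized per operation.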